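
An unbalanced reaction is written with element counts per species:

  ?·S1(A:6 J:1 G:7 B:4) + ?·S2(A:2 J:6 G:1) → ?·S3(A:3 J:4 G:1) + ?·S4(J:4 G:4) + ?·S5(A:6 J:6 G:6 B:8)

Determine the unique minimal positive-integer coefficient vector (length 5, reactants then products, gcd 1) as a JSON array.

Coefficients: [2, 6, 6, 2, 1]

A: 2·6+6·2 = 24 | 6·3+2·0+1·6 = 24
J: 2·1+6·6 = 38 | 6·4+2·4+1·6 = 38
G: 2·7+6·1 = 20 | 6·1+2·4+1·6 = 20
B: 2·4+6·0 = 8 | 6·0+2·0+1·8 = 8
gcd(2,6,6,2,1) = 1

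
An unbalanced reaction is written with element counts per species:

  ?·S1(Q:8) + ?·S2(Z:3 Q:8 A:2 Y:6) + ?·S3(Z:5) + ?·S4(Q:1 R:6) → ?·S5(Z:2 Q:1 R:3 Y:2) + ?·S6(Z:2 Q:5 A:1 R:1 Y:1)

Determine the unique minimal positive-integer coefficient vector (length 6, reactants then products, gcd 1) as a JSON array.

Coefficients: [1, 3, 3, 4, 6, 6]

Z: 1·0+3·3+3·5+4·0 = 24 | 6·2+6·2 = 24
Q: 1·8+3·8+3·0+4·1 = 36 | 6·1+6·5 = 36
A: 1·0+3·2+3·0+4·0 = 6 | 6·0+6·1 = 6
R: 1·0+3·0+3·0+4·6 = 24 | 6·3+6·1 = 24
Y: 1·0+3·6+3·0+4·0 = 18 | 6·2+6·1 = 18
gcd(1,3,3,4,6,6) = 1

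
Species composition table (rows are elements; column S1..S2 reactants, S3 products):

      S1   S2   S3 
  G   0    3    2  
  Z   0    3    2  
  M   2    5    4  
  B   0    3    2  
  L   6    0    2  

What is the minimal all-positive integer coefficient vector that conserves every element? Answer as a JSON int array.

Coefficients: [1, 2, 3]

G: 1·0+2·3 = 6 | 3·2 = 6
Z: 1·0+2·3 = 6 | 3·2 = 6
M: 1·2+2·5 = 12 | 3·4 = 12
B: 1·0+2·3 = 6 | 3·2 = 6
L: 1·6+2·0 = 6 | 3·2 = 6
gcd(1,2,3) = 1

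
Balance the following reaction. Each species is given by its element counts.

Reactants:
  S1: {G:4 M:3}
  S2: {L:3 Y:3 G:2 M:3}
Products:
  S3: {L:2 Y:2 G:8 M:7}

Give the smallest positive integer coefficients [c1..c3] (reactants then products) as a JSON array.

L: 5·0+2·3 = 6 | 3·2 = 6
Y: 5·0+2·3 = 6 | 3·2 = 6
G: 5·4+2·2 = 24 | 3·8 = 24
M: 5·3+2·3 = 21 | 3·7 = 21
gcd(5,2,3) = 1

Coefficients: [5, 2, 3]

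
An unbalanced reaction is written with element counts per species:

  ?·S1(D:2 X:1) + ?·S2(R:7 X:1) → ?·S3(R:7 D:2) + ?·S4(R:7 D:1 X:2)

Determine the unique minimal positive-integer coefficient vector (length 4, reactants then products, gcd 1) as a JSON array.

R: 3·0+5·7 = 35 | 1·7+4·7 = 35
D: 3·2+5·0 = 6 | 1·2+4·1 = 6
X: 3·1+5·1 = 8 | 1·0+4·2 = 8
gcd(3,5,1,4) = 1

Coefficients: [3, 5, 1, 4]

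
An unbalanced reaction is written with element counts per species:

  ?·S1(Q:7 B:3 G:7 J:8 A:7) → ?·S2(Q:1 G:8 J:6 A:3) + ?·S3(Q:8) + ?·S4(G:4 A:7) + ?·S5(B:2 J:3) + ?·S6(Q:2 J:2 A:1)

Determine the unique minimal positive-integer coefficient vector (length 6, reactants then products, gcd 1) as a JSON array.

Coefficients: [4, 2, 3, 3, 6, 1]

Q: 4·7 = 28 | 2·1+3·8+3·0+6·0+1·2 = 28
B: 4·3 = 12 | 2·0+3·0+3·0+6·2+1·0 = 12
G: 4·7 = 28 | 2·8+3·0+3·4+6·0+1·0 = 28
J: 4·8 = 32 | 2·6+3·0+3·0+6·3+1·2 = 32
A: 4·7 = 28 | 2·3+3·0+3·7+6·0+1·1 = 28
gcd(4,2,3,3,6,1) = 1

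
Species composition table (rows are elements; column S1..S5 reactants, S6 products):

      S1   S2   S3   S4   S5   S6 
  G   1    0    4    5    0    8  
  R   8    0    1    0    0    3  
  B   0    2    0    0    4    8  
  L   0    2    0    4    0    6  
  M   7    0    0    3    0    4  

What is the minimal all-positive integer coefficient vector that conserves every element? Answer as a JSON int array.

Coefficients: [1, 6, 4, 3, 5, 4]

G: 1·1+6·0+4·4+3·5+5·0 = 32 | 4·8 = 32
R: 1·8+6·0+4·1+3·0+5·0 = 12 | 4·3 = 12
B: 1·0+6·2+4·0+3·0+5·4 = 32 | 4·8 = 32
L: 1·0+6·2+4·0+3·4+5·0 = 24 | 4·6 = 24
M: 1·7+6·0+4·0+3·3+5·0 = 16 | 4·4 = 16
gcd(1,6,4,3,5,4) = 1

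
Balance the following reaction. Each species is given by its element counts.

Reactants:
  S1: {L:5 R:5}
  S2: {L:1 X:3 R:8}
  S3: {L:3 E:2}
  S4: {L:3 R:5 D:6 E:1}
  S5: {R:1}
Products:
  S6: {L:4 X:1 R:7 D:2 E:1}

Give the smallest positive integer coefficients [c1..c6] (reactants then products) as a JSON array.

L: 1·5+1·1+1·3+1·3+3·0 = 12 | 3·4 = 12
X: 1·0+1·3+1·0+1·0+3·0 = 3 | 3·1 = 3
R: 1·5+1·8+1·0+1·5+3·1 = 21 | 3·7 = 21
D: 1·0+1·0+1·0+1·6+3·0 = 6 | 3·2 = 6
E: 1·0+1·0+1·2+1·1+3·0 = 3 | 3·1 = 3
gcd(1,1,1,1,3,3) = 1

Coefficients: [1, 1, 1, 1, 3, 3]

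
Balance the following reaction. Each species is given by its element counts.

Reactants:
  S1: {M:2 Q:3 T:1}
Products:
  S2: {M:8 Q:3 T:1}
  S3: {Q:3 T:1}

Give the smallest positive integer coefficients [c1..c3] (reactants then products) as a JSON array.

M: 4·2 = 8 | 1·8+3·0 = 8
Q: 4·3 = 12 | 1·3+3·3 = 12
T: 4·1 = 4 | 1·1+3·1 = 4
gcd(4,1,3) = 1

Coefficients: [4, 1, 3]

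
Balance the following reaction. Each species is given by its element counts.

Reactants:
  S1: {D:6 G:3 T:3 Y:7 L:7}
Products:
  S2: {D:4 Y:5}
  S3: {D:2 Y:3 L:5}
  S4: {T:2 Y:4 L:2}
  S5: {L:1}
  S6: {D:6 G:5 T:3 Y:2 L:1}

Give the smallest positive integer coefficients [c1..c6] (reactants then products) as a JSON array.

D: 5·6 = 30 | 1·4+4·2+3·0+6·0+3·6 = 30
G: 5·3 = 15 | 1·0+4·0+3·0+6·0+3·5 = 15
T: 5·3 = 15 | 1·0+4·0+3·2+6·0+3·3 = 15
Y: 5·7 = 35 | 1·5+4·3+3·4+6·0+3·2 = 35
L: 5·7 = 35 | 1·0+4·5+3·2+6·1+3·1 = 35
gcd(5,1,4,3,6,3) = 1

Coefficients: [5, 1, 4, 3, 6, 3]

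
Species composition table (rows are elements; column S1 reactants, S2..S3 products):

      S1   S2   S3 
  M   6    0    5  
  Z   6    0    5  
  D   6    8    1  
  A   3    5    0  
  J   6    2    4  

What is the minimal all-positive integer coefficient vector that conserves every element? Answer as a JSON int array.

Coefficients: [5, 3, 6]

M: 5·6 = 30 | 3·0+6·5 = 30
Z: 5·6 = 30 | 3·0+6·5 = 30
D: 5·6 = 30 | 3·8+6·1 = 30
A: 5·3 = 15 | 3·5+6·0 = 15
J: 5·6 = 30 | 3·2+6·4 = 30
gcd(5,3,6) = 1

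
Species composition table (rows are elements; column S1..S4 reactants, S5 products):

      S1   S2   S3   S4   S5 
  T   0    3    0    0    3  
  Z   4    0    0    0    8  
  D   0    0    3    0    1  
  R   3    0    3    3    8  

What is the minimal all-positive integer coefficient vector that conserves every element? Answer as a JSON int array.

T: 6·0+3·3+1·0+1·0 = 9 | 3·3 = 9
Z: 6·4+3·0+1·0+1·0 = 24 | 3·8 = 24
D: 6·0+3·0+1·3+1·0 = 3 | 3·1 = 3
R: 6·3+3·0+1·3+1·3 = 24 | 3·8 = 24
gcd(6,3,1,1,3) = 1

Coefficients: [6, 3, 1, 1, 3]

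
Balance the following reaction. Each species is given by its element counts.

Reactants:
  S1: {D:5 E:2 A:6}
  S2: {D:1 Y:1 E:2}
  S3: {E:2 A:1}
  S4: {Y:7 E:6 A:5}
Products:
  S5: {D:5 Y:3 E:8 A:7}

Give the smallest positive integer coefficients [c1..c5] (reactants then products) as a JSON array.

D: 3·5+5·1+5·0+1·0 = 20 | 4·5 = 20
Y: 3·0+5·1+5·0+1·7 = 12 | 4·3 = 12
E: 3·2+5·2+5·2+1·6 = 32 | 4·8 = 32
A: 3·6+5·0+5·1+1·5 = 28 | 4·7 = 28
gcd(3,5,5,1,4) = 1

Coefficients: [3, 5, 5, 1, 4]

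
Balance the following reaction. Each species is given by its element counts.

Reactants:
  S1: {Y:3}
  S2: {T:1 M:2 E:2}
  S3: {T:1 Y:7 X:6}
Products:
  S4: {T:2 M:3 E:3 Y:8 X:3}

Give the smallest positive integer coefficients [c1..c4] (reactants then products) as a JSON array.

Coefficients: [3, 3, 1, 2]

T: 3·0+3·1+1·1 = 4 | 2·2 = 4
M: 3·0+3·2+1·0 = 6 | 2·3 = 6
E: 3·0+3·2+1·0 = 6 | 2·3 = 6
Y: 3·3+3·0+1·7 = 16 | 2·8 = 16
X: 3·0+3·0+1·6 = 6 | 2·3 = 6
gcd(3,3,1,2) = 1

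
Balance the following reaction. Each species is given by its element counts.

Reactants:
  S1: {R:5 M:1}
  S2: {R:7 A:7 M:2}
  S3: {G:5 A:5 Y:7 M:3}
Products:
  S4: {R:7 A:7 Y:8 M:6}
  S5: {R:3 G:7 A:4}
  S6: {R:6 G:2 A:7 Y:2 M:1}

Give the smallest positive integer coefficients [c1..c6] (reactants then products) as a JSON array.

Coefficients: [5, 4, 6, 5, 4, 1]

R: 5·5+4·7+6·0 = 53 | 5·7+4·3+1·6 = 53
G: 5·0+4·0+6·5 = 30 | 5·0+4·7+1·2 = 30
A: 5·0+4·7+6·5 = 58 | 5·7+4·4+1·7 = 58
Y: 5·0+4·0+6·7 = 42 | 5·8+4·0+1·2 = 42
M: 5·1+4·2+6·3 = 31 | 5·6+4·0+1·1 = 31
gcd(5,4,6,5,4,1) = 1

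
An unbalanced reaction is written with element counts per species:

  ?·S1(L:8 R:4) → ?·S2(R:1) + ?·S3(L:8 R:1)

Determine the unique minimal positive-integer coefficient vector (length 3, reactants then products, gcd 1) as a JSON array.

L: 1·8 = 8 | 3·0+1·8 = 8
R: 1·4 = 4 | 3·1+1·1 = 4
gcd(1,3,1) = 1

Coefficients: [1, 3, 1]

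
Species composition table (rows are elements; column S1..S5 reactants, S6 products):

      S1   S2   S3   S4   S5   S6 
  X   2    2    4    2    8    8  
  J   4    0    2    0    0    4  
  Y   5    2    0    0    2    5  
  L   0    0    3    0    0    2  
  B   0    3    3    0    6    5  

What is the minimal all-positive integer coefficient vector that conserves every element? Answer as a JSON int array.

Coefficients: [4, 4, 4, 4, 1, 6]

X: 4·2+4·2+4·4+4·2+1·8 = 48 | 6·8 = 48
J: 4·4+4·0+4·2+4·0+1·0 = 24 | 6·4 = 24
Y: 4·5+4·2+4·0+4·0+1·2 = 30 | 6·5 = 30
L: 4·0+4·0+4·3+4·0+1·0 = 12 | 6·2 = 12
B: 4·0+4·3+4·3+4·0+1·6 = 30 | 6·5 = 30
gcd(4,4,4,4,1,6) = 1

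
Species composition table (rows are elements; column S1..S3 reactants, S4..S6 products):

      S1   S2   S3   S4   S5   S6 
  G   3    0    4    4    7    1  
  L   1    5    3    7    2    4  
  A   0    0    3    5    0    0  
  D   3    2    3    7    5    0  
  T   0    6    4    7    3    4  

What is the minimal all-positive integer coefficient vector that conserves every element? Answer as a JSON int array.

G: 5·3+3·0+5·4 = 35 | 3·4+3·7+2·1 = 35
L: 5·1+3·5+5·3 = 35 | 3·7+3·2+2·4 = 35
A: 5·0+3·0+5·3 = 15 | 3·5+3·0+2·0 = 15
D: 5·3+3·2+5·3 = 36 | 3·7+3·5+2·0 = 36
T: 5·0+3·6+5·4 = 38 | 3·7+3·3+2·4 = 38
gcd(5,3,5,3,3,2) = 1

Coefficients: [5, 3, 5, 3, 3, 2]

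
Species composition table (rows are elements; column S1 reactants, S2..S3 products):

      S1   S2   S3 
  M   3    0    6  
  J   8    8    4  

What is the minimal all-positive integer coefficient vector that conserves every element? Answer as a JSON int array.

M: 4·3 = 12 | 3·0+2·6 = 12
J: 4·8 = 32 | 3·8+2·4 = 32
gcd(4,3,2) = 1

Coefficients: [4, 3, 2]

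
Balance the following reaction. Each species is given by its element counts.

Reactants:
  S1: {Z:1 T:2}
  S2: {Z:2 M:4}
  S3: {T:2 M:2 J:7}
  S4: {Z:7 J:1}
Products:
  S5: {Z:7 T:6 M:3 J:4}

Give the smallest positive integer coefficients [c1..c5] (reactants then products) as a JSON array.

Coefficients: [5, 1, 1, 1, 2]

Z: 5·1+1·2+1·0+1·7 = 14 | 2·7 = 14
T: 5·2+1·0+1·2+1·0 = 12 | 2·6 = 12
M: 5·0+1·4+1·2+1·0 = 6 | 2·3 = 6
J: 5·0+1·0+1·7+1·1 = 8 | 2·4 = 8
gcd(5,1,1,1,2) = 1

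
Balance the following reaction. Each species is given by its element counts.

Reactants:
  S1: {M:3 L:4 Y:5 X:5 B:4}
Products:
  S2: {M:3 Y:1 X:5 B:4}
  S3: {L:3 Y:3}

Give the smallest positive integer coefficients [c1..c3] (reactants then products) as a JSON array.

M: 3·3 = 9 | 3·3+4·0 = 9
L: 3·4 = 12 | 3·0+4·3 = 12
Y: 3·5 = 15 | 3·1+4·3 = 15
X: 3·5 = 15 | 3·5+4·0 = 15
B: 3·4 = 12 | 3·4+4·0 = 12
gcd(3,3,4) = 1

Coefficients: [3, 3, 4]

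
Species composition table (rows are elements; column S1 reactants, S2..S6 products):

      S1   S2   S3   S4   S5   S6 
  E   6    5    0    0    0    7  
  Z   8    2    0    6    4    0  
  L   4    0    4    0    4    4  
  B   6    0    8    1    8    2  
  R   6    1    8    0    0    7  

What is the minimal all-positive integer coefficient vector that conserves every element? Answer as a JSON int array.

Coefficients: [4, 2, 1, 4, 1, 2]

E: 4·6 = 24 | 2·5+1·0+4·0+1·0+2·7 = 24
Z: 4·8 = 32 | 2·2+1·0+4·6+1·4+2·0 = 32
L: 4·4 = 16 | 2·0+1·4+4·0+1·4+2·4 = 16
B: 4·6 = 24 | 2·0+1·8+4·1+1·8+2·2 = 24
R: 4·6 = 24 | 2·1+1·8+4·0+1·0+2·7 = 24
gcd(4,2,1,4,1,2) = 1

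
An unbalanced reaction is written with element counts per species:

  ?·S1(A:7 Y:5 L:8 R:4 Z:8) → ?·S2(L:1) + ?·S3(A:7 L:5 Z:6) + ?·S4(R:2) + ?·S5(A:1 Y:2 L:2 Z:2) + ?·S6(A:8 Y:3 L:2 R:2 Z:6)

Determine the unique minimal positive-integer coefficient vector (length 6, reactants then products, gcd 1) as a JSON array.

Coefficients: [3, 5, 1, 5, 6, 1]

A: 3·7 = 21 | 5·0+1·7+5·0+6·1+1·8 = 21
Y: 3·5 = 15 | 5·0+1·0+5·0+6·2+1·3 = 15
L: 3·8 = 24 | 5·1+1·5+5·0+6·2+1·2 = 24
R: 3·4 = 12 | 5·0+1·0+5·2+6·0+1·2 = 12
Z: 3·8 = 24 | 5·0+1·6+5·0+6·2+1·6 = 24
gcd(3,5,1,5,6,1) = 1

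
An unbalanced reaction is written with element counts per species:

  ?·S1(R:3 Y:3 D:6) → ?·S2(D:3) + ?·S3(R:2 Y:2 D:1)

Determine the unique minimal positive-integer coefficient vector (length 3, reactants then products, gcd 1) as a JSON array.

Coefficients: [2, 3, 3]

R: 2·3 = 6 | 3·0+3·2 = 6
Y: 2·3 = 6 | 3·0+3·2 = 6
D: 2·6 = 12 | 3·3+3·1 = 12
gcd(2,3,3) = 1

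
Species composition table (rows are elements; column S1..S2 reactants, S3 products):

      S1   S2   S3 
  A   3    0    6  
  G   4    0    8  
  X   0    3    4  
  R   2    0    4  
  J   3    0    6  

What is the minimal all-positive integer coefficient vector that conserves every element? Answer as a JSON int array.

A: 6·3+4·0 = 18 | 3·6 = 18
G: 6·4+4·0 = 24 | 3·8 = 24
X: 6·0+4·3 = 12 | 3·4 = 12
R: 6·2+4·0 = 12 | 3·4 = 12
J: 6·3+4·0 = 18 | 3·6 = 18
gcd(6,4,3) = 1

Coefficients: [6, 4, 3]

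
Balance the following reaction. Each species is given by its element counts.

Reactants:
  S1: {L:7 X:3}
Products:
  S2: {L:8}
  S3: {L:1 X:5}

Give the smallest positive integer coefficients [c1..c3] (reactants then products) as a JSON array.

L: 5·7 = 35 | 4·8+3·1 = 35
X: 5·3 = 15 | 4·0+3·5 = 15
gcd(5,4,3) = 1

Coefficients: [5, 4, 3]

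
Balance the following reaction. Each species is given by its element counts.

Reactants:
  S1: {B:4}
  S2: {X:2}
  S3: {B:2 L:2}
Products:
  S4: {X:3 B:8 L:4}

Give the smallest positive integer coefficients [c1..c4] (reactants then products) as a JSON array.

X: 2·0+3·2+4·0 = 6 | 2·3 = 6
B: 2·4+3·0+4·2 = 16 | 2·8 = 16
L: 2·0+3·0+4·2 = 8 | 2·4 = 8
gcd(2,3,4,2) = 1

Coefficients: [2, 3, 4, 2]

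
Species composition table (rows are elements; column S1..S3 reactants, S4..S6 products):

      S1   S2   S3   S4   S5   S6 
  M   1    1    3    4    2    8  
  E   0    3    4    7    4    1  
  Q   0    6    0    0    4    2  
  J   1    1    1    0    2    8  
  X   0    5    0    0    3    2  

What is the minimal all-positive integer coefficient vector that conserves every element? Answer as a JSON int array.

M: 5·1+1·1+4·3 = 18 | 2·4+1·2+1·8 = 18
E: 5·0+1·3+4·4 = 19 | 2·7+1·4+1·1 = 19
Q: 5·0+1·6+4·0 = 6 | 2·0+1·4+1·2 = 6
J: 5·1+1·1+4·1 = 10 | 2·0+1·2+1·8 = 10
X: 5·0+1·5+4·0 = 5 | 2·0+1·3+1·2 = 5
gcd(5,1,4,2,1,1) = 1

Coefficients: [5, 1, 4, 2, 1, 1]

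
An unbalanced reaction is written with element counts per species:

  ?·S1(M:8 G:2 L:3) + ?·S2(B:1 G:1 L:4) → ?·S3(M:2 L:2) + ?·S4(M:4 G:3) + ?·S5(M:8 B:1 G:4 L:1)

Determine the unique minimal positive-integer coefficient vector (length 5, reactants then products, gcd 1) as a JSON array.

M: 3·8+1·0 = 24 | 6·2+1·4+1·8 = 24
B: 3·0+1·1 = 1 | 6·0+1·0+1·1 = 1
G: 3·2+1·1 = 7 | 6·0+1·3+1·4 = 7
L: 3·3+1·4 = 13 | 6·2+1·0+1·1 = 13
gcd(3,1,6,1,1) = 1

Coefficients: [3, 1, 6, 1, 1]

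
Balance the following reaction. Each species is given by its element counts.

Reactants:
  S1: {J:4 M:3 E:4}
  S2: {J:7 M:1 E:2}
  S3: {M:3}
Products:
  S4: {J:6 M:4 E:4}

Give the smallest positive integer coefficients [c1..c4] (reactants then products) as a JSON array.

J: 4·4+2·7+2·0 = 30 | 5·6 = 30
M: 4·3+2·1+2·3 = 20 | 5·4 = 20
E: 4·4+2·2+2·0 = 20 | 5·4 = 20
gcd(4,2,2,5) = 1

Coefficients: [4, 2, 2, 5]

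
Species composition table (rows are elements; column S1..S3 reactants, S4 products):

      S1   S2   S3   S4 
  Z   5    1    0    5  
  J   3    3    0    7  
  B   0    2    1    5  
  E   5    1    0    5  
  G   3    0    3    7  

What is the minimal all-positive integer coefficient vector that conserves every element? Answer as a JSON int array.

Z: 2·5+5·1+5·0 = 15 | 3·5 = 15
J: 2·3+5·3+5·0 = 21 | 3·7 = 21
B: 2·0+5·2+5·1 = 15 | 3·5 = 15
E: 2·5+5·1+5·0 = 15 | 3·5 = 15
G: 2·3+5·0+5·3 = 21 | 3·7 = 21
gcd(2,5,5,3) = 1

Coefficients: [2, 5, 5, 3]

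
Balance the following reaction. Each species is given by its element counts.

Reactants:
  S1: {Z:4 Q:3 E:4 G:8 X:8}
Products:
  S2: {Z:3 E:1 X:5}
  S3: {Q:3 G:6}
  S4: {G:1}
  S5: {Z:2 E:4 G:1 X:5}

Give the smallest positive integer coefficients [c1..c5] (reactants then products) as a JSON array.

Coefficients: [5, 4, 5, 6, 4]

Z: 5·4 = 20 | 4·3+5·0+6·0+4·2 = 20
Q: 5·3 = 15 | 4·0+5·3+6·0+4·0 = 15
E: 5·4 = 20 | 4·1+5·0+6·0+4·4 = 20
G: 5·8 = 40 | 4·0+5·6+6·1+4·1 = 40
X: 5·8 = 40 | 4·5+5·0+6·0+4·5 = 40
gcd(5,4,5,6,4) = 1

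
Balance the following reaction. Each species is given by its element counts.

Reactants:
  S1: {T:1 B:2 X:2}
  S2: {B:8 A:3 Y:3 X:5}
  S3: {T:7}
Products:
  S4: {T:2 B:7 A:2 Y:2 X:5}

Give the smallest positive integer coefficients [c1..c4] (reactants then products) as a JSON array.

T: 5·1+4·0+1·7 = 12 | 6·2 = 12
B: 5·2+4·8+1·0 = 42 | 6·7 = 42
A: 5·0+4·3+1·0 = 12 | 6·2 = 12
Y: 5·0+4·3+1·0 = 12 | 6·2 = 12
X: 5·2+4·5+1·0 = 30 | 6·5 = 30
gcd(5,4,1,6) = 1

Coefficients: [5, 4, 1, 6]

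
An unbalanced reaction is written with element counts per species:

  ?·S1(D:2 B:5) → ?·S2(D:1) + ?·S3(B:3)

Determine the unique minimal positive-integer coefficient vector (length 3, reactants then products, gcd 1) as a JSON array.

Coefficients: [3, 6, 5]

D: 3·2 = 6 | 6·1+5·0 = 6
B: 3·5 = 15 | 6·0+5·3 = 15
gcd(3,6,5) = 1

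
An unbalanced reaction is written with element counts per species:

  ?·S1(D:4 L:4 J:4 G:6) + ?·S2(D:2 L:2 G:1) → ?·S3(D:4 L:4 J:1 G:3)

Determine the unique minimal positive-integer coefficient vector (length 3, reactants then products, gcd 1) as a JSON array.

D: 1·4+6·2 = 16 | 4·4 = 16
L: 1·4+6·2 = 16 | 4·4 = 16
J: 1·4+6·0 = 4 | 4·1 = 4
G: 1·6+6·1 = 12 | 4·3 = 12
gcd(1,6,4) = 1

Coefficients: [1, 6, 4]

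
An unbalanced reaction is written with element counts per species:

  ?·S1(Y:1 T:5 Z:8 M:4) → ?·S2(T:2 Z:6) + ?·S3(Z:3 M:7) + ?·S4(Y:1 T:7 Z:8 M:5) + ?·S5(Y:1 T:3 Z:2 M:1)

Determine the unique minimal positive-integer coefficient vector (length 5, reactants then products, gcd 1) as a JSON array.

Coefficients: [6, 4, 2, 1, 5]

Y: 6·1 = 6 | 4·0+2·0+1·1+5·1 = 6
T: 6·5 = 30 | 4·2+2·0+1·7+5·3 = 30
Z: 6·8 = 48 | 4·6+2·3+1·8+5·2 = 48
M: 6·4 = 24 | 4·0+2·7+1·5+5·1 = 24
gcd(6,4,2,1,5) = 1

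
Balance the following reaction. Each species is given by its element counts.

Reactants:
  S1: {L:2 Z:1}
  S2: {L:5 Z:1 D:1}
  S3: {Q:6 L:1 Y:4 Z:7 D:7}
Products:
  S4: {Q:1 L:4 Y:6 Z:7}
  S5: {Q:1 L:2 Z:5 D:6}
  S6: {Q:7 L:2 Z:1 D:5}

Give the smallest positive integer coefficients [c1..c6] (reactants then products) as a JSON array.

Q: 4·0+1·0+3·6 = 18 | 2·1+2·1+2·7 = 18
L: 4·2+1·5+3·1 = 16 | 2·4+2·2+2·2 = 16
Y: 4·0+1·0+3·4 = 12 | 2·6+2·0+2·0 = 12
Z: 4·1+1·1+3·7 = 26 | 2·7+2·5+2·1 = 26
D: 4·0+1·1+3·7 = 22 | 2·0+2·6+2·5 = 22
gcd(4,1,3,2,2,2) = 1

Coefficients: [4, 1, 3, 2, 2, 2]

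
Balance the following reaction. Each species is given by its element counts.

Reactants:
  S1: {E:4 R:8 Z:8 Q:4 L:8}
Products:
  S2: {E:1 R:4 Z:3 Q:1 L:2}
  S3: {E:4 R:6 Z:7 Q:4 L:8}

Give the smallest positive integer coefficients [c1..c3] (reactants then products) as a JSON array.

Coefficients: [5, 4, 4]

E: 5·4 = 20 | 4·1+4·4 = 20
R: 5·8 = 40 | 4·4+4·6 = 40
Z: 5·8 = 40 | 4·3+4·7 = 40
Q: 5·4 = 20 | 4·1+4·4 = 20
L: 5·8 = 40 | 4·2+4·8 = 40
gcd(5,4,4) = 1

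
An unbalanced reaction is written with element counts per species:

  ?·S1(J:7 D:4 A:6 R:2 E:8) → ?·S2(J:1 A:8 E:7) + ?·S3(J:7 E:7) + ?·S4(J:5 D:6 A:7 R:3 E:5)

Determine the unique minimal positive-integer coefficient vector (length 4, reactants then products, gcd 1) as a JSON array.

Coefficients: [6, 1, 3, 4]

J: 6·7 = 42 | 1·1+3·7+4·5 = 42
D: 6·4 = 24 | 1·0+3·0+4·6 = 24
A: 6·6 = 36 | 1·8+3·0+4·7 = 36
R: 6·2 = 12 | 1·0+3·0+4·3 = 12
E: 6·8 = 48 | 1·7+3·7+4·5 = 48
gcd(6,1,3,4) = 1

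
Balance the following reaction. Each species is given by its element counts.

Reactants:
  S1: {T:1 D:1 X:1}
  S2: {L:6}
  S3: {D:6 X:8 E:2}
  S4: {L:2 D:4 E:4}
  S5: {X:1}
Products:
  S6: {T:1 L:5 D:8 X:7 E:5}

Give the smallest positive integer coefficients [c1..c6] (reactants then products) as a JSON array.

Coefficients: [2, 1, 1, 2, 4, 2]

T: 2·1+1·0+1·0+2·0+4·0 = 2 | 2·1 = 2
L: 2·0+1·6+1·0+2·2+4·0 = 10 | 2·5 = 10
D: 2·1+1·0+1·6+2·4+4·0 = 16 | 2·8 = 16
X: 2·1+1·0+1·8+2·0+4·1 = 14 | 2·7 = 14
E: 2·0+1·0+1·2+2·4+4·0 = 10 | 2·5 = 10
gcd(2,1,1,2,4,2) = 1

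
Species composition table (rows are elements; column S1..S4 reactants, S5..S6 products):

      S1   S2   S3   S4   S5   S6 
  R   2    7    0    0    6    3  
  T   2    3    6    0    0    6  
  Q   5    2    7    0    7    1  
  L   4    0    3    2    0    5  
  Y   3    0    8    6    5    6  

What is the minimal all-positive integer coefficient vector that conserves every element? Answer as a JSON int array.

Coefficients: [3, 6, 2, 6, 5, 6]

R: 3·2+6·7+2·0+6·0 = 48 | 5·6+6·3 = 48
T: 3·2+6·3+2·6+6·0 = 36 | 5·0+6·6 = 36
Q: 3·5+6·2+2·7+6·0 = 41 | 5·7+6·1 = 41
L: 3·4+6·0+2·3+6·2 = 30 | 5·0+6·5 = 30
Y: 3·3+6·0+2·8+6·6 = 61 | 5·5+6·6 = 61
gcd(3,6,2,6,5,6) = 1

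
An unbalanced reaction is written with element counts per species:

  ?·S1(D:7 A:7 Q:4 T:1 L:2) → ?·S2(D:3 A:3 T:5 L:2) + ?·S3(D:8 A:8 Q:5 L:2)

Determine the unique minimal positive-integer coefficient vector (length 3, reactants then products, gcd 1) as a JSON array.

D: 5·7 = 35 | 1·3+4·8 = 35
A: 5·7 = 35 | 1·3+4·8 = 35
Q: 5·4 = 20 | 1·0+4·5 = 20
T: 5·1 = 5 | 1·5+4·0 = 5
L: 5·2 = 10 | 1·2+4·2 = 10
gcd(5,1,4) = 1

Coefficients: [5, 1, 4]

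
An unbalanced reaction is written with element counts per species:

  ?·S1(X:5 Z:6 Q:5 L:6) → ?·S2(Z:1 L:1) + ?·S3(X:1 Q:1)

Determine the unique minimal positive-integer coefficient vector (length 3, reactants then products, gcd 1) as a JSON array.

Coefficients: [1, 6, 5]

X: 1·5 = 5 | 6·0+5·1 = 5
Z: 1·6 = 6 | 6·1+5·0 = 6
Q: 1·5 = 5 | 6·0+5·1 = 5
L: 1·6 = 6 | 6·1+5·0 = 6
gcd(1,6,5) = 1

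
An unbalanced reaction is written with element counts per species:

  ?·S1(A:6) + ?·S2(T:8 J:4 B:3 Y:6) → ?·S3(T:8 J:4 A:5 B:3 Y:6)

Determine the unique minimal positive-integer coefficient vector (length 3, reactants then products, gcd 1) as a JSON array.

Coefficients: [5, 6, 6]

T: 5·0+6·8 = 48 | 6·8 = 48
J: 5·0+6·4 = 24 | 6·4 = 24
A: 5·6+6·0 = 30 | 6·5 = 30
B: 5·0+6·3 = 18 | 6·3 = 18
Y: 5·0+6·6 = 36 | 6·6 = 36
gcd(5,6,6) = 1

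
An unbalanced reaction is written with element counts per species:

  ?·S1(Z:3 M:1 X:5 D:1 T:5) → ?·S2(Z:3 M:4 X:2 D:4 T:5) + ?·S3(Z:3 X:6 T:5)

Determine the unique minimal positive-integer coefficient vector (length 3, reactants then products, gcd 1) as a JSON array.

Coefficients: [4, 1, 3]

Z: 4·3 = 12 | 1·3+3·3 = 12
M: 4·1 = 4 | 1·4+3·0 = 4
X: 4·5 = 20 | 1·2+3·6 = 20
D: 4·1 = 4 | 1·4+3·0 = 4
T: 4·5 = 20 | 1·5+3·5 = 20
gcd(4,1,3) = 1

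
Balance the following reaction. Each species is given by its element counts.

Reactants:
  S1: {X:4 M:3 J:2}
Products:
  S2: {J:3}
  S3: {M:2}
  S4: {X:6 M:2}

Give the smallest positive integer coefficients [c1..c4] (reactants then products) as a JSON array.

X: 6·4 = 24 | 4·0+5·0+4·6 = 24
M: 6·3 = 18 | 4·0+5·2+4·2 = 18
J: 6·2 = 12 | 4·3+5·0+4·0 = 12
gcd(6,4,5,4) = 1

Coefficients: [6, 4, 5, 4]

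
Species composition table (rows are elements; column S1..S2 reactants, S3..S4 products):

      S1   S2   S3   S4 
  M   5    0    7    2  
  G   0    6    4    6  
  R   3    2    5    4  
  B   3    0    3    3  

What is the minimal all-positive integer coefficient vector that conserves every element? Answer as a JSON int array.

Coefficients: [5, 4, 3, 2]

M: 5·5+4·0 = 25 | 3·7+2·2 = 25
G: 5·0+4·6 = 24 | 3·4+2·6 = 24
R: 5·3+4·2 = 23 | 3·5+2·4 = 23
B: 5·3+4·0 = 15 | 3·3+2·3 = 15
gcd(5,4,3,2) = 1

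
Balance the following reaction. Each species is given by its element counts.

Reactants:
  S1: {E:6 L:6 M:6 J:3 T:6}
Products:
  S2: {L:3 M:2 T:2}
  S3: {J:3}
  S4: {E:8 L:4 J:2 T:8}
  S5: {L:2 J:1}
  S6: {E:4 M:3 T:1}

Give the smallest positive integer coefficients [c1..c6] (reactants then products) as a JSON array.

E: 4·6 = 24 | 6·0+3·0+1·8+1·0+4·4 = 24
L: 4·6 = 24 | 6·3+3·0+1·4+1·2+4·0 = 24
M: 4·6 = 24 | 6·2+3·0+1·0+1·0+4·3 = 24
J: 4·3 = 12 | 6·0+3·3+1·2+1·1+4·0 = 12
T: 4·6 = 24 | 6·2+3·0+1·8+1·0+4·1 = 24
gcd(4,6,3,1,1,4) = 1

Coefficients: [4, 6, 3, 1, 1, 4]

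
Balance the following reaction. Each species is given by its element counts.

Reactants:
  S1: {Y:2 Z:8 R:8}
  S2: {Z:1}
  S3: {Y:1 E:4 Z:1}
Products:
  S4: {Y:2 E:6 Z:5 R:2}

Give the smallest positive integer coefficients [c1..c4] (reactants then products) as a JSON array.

Y: 1·2+6·0+6·1 = 8 | 4·2 = 8
E: 1·0+6·0+6·4 = 24 | 4·6 = 24
Z: 1·8+6·1+6·1 = 20 | 4·5 = 20
R: 1·8+6·0+6·0 = 8 | 4·2 = 8
gcd(1,6,6,4) = 1

Coefficients: [1, 6, 6, 4]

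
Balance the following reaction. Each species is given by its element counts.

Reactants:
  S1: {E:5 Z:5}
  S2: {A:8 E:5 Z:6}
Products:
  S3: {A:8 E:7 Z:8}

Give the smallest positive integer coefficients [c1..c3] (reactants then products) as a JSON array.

Coefficients: [2, 5, 5]

A: 2·0+5·8 = 40 | 5·8 = 40
E: 2·5+5·5 = 35 | 5·7 = 35
Z: 2·5+5·6 = 40 | 5·8 = 40
gcd(2,5,5) = 1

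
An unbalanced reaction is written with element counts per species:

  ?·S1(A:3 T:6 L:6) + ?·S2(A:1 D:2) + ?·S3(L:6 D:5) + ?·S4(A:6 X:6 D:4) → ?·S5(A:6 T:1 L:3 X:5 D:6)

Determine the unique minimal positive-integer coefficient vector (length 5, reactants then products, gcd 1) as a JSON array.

Coefficients: [1, 3, 2, 5, 6]

A: 1·3+3·1+2·0+5·6 = 36 | 6·6 = 36
T: 1·6+3·0+2·0+5·0 = 6 | 6·1 = 6
L: 1·6+3·0+2·6+5·0 = 18 | 6·3 = 18
X: 1·0+3·0+2·0+5·6 = 30 | 6·5 = 30
D: 1·0+3·2+2·5+5·4 = 36 | 6·6 = 36
gcd(1,3,2,5,6) = 1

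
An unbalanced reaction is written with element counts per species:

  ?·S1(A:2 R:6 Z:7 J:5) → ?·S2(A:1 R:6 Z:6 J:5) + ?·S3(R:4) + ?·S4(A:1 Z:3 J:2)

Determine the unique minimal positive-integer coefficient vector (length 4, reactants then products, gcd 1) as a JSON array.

Coefficients: [3, 1, 3, 5]

A: 3·2 = 6 | 1·1+3·0+5·1 = 6
R: 3·6 = 18 | 1·6+3·4+5·0 = 18
Z: 3·7 = 21 | 1·6+3·0+5·3 = 21
J: 3·5 = 15 | 1·5+3·0+5·2 = 15
gcd(3,1,3,5) = 1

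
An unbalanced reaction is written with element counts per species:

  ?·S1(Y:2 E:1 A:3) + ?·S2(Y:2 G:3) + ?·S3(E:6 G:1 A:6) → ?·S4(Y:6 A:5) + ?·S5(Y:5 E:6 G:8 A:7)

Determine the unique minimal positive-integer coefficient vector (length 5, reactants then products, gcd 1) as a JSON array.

Coefficients: [6, 5, 1, 2, 2]

Y: 6·2+5·2+1·0 = 22 | 2·6+2·5 = 22
E: 6·1+5·0+1·6 = 12 | 2·0+2·6 = 12
G: 6·0+5·3+1·1 = 16 | 2·0+2·8 = 16
A: 6·3+5·0+1·6 = 24 | 2·5+2·7 = 24
gcd(6,5,1,2,2) = 1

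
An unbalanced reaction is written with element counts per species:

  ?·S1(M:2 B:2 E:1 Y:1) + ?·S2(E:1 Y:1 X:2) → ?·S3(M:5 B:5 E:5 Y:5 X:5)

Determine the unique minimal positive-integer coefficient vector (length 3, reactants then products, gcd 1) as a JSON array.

M: 5·2+5·0 = 10 | 2·5 = 10
B: 5·2+5·0 = 10 | 2·5 = 10
E: 5·1+5·1 = 10 | 2·5 = 10
Y: 5·1+5·1 = 10 | 2·5 = 10
X: 5·0+5·2 = 10 | 2·5 = 10
gcd(5,5,2) = 1

Coefficients: [5, 5, 2]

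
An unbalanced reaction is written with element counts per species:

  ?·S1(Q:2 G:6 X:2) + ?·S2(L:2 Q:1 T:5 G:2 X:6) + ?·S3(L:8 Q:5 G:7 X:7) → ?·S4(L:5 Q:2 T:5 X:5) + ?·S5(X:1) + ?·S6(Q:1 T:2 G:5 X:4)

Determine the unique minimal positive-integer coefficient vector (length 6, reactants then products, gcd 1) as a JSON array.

L: 1·0+6·2+1·8 = 20 | 4·5+5·0+5·0 = 20
Q: 1·2+6·1+1·5 = 13 | 4·2+5·0+5·1 = 13
T: 1·0+6·5+1·0 = 30 | 4·5+5·0+5·2 = 30
G: 1·6+6·2+1·7 = 25 | 4·0+5·0+5·5 = 25
X: 1·2+6·6+1·7 = 45 | 4·5+5·1+5·4 = 45
gcd(1,6,1,4,5,5) = 1

Coefficients: [1, 6, 1, 4, 5, 5]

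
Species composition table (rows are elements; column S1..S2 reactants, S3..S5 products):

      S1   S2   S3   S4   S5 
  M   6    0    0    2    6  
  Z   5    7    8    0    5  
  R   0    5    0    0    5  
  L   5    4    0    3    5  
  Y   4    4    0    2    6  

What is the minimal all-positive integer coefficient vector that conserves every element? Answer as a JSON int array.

Coefficients: [4, 2, 3, 6, 2]

M: 4·6+2·0 = 24 | 3·0+6·2+2·6 = 24
Z: 4·5+2·7 = 34 | 3·8+6·0+2·5 = 34
R: 4·0+2·5 = 10 | 3·0+6·0+2·5 = 10
L: 4·5+2·4 = 28 | 3·0+6·3+2·5 = 28
Y: 4·4+2·4 = 24 | 3·0+6·2+2·6 = 24
gcd(4,2,3,6,2) = 1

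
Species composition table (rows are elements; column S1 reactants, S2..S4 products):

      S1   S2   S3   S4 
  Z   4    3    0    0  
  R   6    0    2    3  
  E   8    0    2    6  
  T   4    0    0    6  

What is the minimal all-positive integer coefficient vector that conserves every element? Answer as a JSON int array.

Z: 3·4 = 12 | 4·3+6·0+2·0 = 12
R: 3·6 = 18 | 4·0+6·2+2·3 = 18
E: 3·8 = 24 | 4·0+6·2+2·6 = 24
T: 3·4 = 12 | 4·0+6·0+2·6 = 12
gcd(3,4,6,2) = 1

Coefficients: [3, 4, 6, 2]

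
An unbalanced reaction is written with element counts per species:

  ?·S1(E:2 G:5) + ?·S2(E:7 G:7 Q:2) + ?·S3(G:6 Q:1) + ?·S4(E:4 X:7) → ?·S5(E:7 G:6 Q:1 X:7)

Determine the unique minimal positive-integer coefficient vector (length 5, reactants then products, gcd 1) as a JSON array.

Coefficients: [1, 1, 1, 3, 3]

E: 1·2+1·7+1·0+3·4 = 21 | 3·7 = 21
G: 1·5+1·7+1·6+3·0 = 18 | 3·6 = 18
Q: 1·0+1·2+1·1+3·0 = 3 | 3·1 = 3
X: 1·0+1·0+1·0+3·7 = 21 | 3·7 = 21
gcd(1,1,1,3,3) = 1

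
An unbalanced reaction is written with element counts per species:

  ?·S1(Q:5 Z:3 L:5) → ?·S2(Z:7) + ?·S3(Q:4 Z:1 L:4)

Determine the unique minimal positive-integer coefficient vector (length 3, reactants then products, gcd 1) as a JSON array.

Coefficients: [4, 1, 5]

Q: 4·5 = 20 | 1·0+5·4 = 20
Z: 4·3 = 12 | 1·7+5·1 = 12
L: 4·5 = 20 | 1·0+5·4 = 20
gcd(4,1,5) = 1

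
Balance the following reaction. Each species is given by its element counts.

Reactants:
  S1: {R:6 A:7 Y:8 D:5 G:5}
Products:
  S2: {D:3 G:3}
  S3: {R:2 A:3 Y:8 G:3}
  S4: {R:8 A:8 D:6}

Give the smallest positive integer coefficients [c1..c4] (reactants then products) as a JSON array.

Coefficients: [6, 4, 6, 3]

R: 6·6 = 36 | 4·0+6·2+3·8 = 36
A: 6·7 = 42 | 4·0+6·3+3·8 = 42
Y: 6·8 = 48 | 4·0+6·8+3·0 = 48
D: 6·5 = 30 | 4·3+6·0+3·6 = 30
G: 6·5 = 30 | 4·3+6·3+3·0 = 30
gcd(6,4,6,3) = 1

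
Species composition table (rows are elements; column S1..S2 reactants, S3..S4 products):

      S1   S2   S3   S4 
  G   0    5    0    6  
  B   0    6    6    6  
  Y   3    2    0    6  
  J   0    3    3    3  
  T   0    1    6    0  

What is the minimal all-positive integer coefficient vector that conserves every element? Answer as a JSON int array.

G: 6·0+6·5 = 30 | 1·0+5·6 = 30
B: 6·0+6·6 = 36 | 1·6+5·6 = 36
Y: 6·3+6·2 = 30 | 1·0+5·6 = 30
J: 6·0+6·3 = 18 | 1·3+5·3 = 18
T: 6·0+6·1 = 6 | 1·6+5·0 = 6
gcd(6,6,1,5) = 1

Coefficients: [6, 6, 1, 5]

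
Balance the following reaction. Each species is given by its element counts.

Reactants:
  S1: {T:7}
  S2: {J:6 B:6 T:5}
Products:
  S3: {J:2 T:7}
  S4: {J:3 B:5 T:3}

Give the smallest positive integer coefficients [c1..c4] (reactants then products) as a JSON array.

J: 5·0+5·6 = 30 | 6·2+6·3 = 30
B: 5·0+5·6 = 30 | 6·0+6·5 = 30
T: 5·7+5·5 = 60 | 6·7+6·3 = 60
gcd(5,5,6,6) = 1

Coefficients: [5, 5, 6, 6]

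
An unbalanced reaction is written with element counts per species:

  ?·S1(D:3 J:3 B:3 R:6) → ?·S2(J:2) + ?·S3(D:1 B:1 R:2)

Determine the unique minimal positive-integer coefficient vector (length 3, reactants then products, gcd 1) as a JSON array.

D: 2·3 = 6 | 3·0+6·1 = 6
J: 2·3 = 6 | 3·2+6·0 = 6
B: 2·3 = 6 | 3·0+6·1 = 6
R: 2·6 = 12 | 3·0+6·2 = 12
gcd(2,3,6) = 1

Coefficients: [2, 3, 6]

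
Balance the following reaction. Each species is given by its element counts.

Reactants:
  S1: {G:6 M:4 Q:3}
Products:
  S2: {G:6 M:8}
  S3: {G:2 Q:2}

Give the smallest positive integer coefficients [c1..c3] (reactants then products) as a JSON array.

G: 2·6 = 12 | 1·6+3·2 = 12
M: 2·4 = 8 | 1·8+3·0 = 8
Q: 2·3 = 6 | 1·0+3·2 = 6
gcd(2,1,3) = 1

Coefficients: [2, 1, 3]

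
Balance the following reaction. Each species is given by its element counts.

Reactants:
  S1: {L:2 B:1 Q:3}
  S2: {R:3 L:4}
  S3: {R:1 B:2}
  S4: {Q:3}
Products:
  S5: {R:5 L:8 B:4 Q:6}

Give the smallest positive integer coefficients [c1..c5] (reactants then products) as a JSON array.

Coefficients: [6, 5, 5, 2, 4]

R: 6·0+5·3+5·1+2·0 = 20 | 4·5 = 20
L: 6·2+5·4+5·0+2·0 = 32 | 4·8 = 32
B: 6·1+5·0+5·2+2·0 = 16 | 4·4 = 16
Q: 6·3+5·0+5·0+2·3 = 24 | 4·6 = 24
gcd(6,5,5,2,4) = 1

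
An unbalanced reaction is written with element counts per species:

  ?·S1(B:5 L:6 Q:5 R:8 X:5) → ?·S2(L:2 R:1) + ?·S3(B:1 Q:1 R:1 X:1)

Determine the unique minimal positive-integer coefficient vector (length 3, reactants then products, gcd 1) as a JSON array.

Coefficients: [1, 3, 5]

B: 1·5 = 5 | 3·0+5·1 = 5
L: 1·6 = 6 | 3·2+5·0 = 6
Q: 1·5 = 5 | 3·0+5·1 = 5
R: 1·8 = 8 | 3·1+5·1 = 8
X: 1·5 = 5 | 3·0+5·1 = 5
gcd(1,3,5) = 1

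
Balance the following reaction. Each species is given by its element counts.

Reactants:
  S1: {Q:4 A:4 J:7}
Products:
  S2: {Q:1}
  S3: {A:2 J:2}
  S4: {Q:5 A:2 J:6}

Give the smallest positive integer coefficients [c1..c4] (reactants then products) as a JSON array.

Coefficients: [4, 1, 5, 3]

Q: 4·4 = 16 | 1·1+5·0+3·5 = 16
A: 4·4 = 16 | 1·0+5·2+3·2 = 16
J: 4·7 = 28 | 1·0+5·2+3·6 = 28
gcd(4,1,5,3) = 1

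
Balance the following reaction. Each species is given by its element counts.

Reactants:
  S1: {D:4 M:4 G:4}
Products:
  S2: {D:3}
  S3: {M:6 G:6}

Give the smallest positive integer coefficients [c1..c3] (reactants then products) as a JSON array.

D: 3·4 = 12 | 4·3+2·0 = 12
M: 3·4 = 12 | 4·0+2·6 = 12
G: 3·4 = 12 | 4·0+2·6 = 12
gcd(3,4,2) = 1

Coefficients: [3, 4, 2]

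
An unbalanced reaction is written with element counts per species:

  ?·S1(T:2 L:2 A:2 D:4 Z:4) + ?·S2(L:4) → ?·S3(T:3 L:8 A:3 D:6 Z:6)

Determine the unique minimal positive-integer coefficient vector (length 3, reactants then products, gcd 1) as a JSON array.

Coefficients: [6, 5, 4]

T: 6·2+5·0 = 12 | 4·3 = 12
L: 6·2+5·4 = 32 | 4·8 = 32
A: 6·2+5·0 = 12 | 4·3 = 12
D: 6·4+5·0 = 24 | 4·6 = 24
Z: 6·4+5·0 = 24 | 4·6 = 24
gcd(6,5,4) = 1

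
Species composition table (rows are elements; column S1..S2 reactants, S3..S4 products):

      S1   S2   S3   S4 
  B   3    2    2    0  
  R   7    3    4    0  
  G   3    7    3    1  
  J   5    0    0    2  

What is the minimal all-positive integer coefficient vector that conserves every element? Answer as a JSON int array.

B: 2·3+2·2 = 10 | 5·2+5·0 = 10
R: 2·7+2·3 = 20 | 5·4+5·0 = 20
G: 2·3+2·7 = 20 | 5·3+5·1 = 20
J: 2·5+2·0 = 10 | 5·0+5·2 = 10
gcd(2,2,5,5) = 1

Coefficients: [2, 2, 5, 5]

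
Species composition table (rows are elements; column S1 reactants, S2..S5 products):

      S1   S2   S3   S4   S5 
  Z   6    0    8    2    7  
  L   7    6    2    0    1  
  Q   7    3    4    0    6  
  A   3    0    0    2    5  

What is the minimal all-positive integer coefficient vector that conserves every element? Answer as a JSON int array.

Coefficients: [4, 4, 1, 1, 2]

Z: 4·6 = 24 | 4·0+1·8+1·2+2·7 = 24
L: 4·7 = 28 | 4·6+1·2+1·0+2·1 = 28
Q: 4·7 = 28 | 4·3+1·4+1·0+2·6 = 28
A: 4·3 = 12 | 4·0+1·0+1·2+2·5 = 12
gcd(4,4,1,1,2) = 1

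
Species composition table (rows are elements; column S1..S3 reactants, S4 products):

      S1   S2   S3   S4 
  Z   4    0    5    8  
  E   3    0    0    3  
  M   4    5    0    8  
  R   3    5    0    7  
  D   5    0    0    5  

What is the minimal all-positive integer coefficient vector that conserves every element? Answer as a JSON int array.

Coefficients: [5, 4, 4, 5]

Z: 5·4+4·0+4·5 = 40 | 5·8 = 40
E: 5·3+4·0+4·0 = 15 | 5·3 = 15
M: 5·4+4·5+4·0 = 40 | 5·8 = 40
R: 5·3+4·5+4·0 = 35 | 5·7 = 35
D: 5·5+4·0+4·0 = 25 | 5·5 = 25
gcd(5,4,4,5) = 1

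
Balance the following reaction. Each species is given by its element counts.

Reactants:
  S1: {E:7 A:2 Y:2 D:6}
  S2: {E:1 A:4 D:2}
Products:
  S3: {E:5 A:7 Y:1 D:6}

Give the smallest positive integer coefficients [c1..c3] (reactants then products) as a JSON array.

E: 1·7+3·1 = 10 | 2·5 = 10
A: 1·2+3·4 = 14 | 2·7 = 14
Y: 1·2+3·0 = 2 | 2·1 = 2
D: 1·6+3·2 = 12 | 2·6 = 12
gcd(1,3,2) = 1

Coefficients: [1, 3, 2]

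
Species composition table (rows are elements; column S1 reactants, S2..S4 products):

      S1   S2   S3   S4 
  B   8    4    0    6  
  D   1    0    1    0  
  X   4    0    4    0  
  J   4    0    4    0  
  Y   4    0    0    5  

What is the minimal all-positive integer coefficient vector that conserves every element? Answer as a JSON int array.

B: 5·8 = 40 | 4·4+5·0+4·6 = 40
D: 5·1 = 5 | 4·0+5·1+4·0 = 5
X: 5·4 = 20 | 4·0+5·4+4·0 = 20
J: 5·4 = 20 | 4·0+5·4+4·0 = 20
Y: 5·4 = 20 | 4·0+5·0+4·5 = 20
gcd(5,4,5,4) = 1

Coefficients: [5, 4, 5, 4]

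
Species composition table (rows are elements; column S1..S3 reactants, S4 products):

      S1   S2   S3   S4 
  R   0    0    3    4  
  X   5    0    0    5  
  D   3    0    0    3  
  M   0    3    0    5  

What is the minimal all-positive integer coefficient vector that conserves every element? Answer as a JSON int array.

R: 3·0+5·0+4·3 = 12 | 3·4 = 12
X: 3·5+5·0+4·0 = 15 | 3·5 = 15
D: 3·3+5·0+4·0 = 9 | 3·3 = 9
M: 3·0+5·3+4·0 = 15 | 3·5 = 15
gcd(3,5,4,3) = 1

Coefficients: [3, 5, 4, 3]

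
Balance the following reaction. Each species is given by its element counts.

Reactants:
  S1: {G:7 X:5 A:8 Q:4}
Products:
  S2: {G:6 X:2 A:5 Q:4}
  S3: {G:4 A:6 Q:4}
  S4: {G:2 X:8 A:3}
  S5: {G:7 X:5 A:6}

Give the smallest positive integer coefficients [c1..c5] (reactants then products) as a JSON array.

G: 5·7 = 35 | 2·6+3·4+2·2+1·7 = 35
X: 5·5 = 25 | 2·2+3·0+2·8+1·5 = 25
A: 5·8 = 40 | 2·5+3·6+2·3+1·6 = 40
Q: 5·4 = 20 | 2·4+3·4+2·0+1·0 = 20
gcd(5,2,3,2,1) = 1

Coefficients: [5, 2, 3, 2, 1]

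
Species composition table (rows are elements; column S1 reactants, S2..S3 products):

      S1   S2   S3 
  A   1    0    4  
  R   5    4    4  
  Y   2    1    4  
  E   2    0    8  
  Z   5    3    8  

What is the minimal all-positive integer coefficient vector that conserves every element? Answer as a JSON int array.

A: 4·1 = 4 | 4·0+1·4 = 4
R: 4·5 = 20 | 4·4+1·4 = 20
Y: 4·2 = 8 | 4·1+1·4 = 8
E: 4·2 = 8 | 4·0+1·8 = 8
Z: 4·5 = 20 | 4·3+1·8 = 20
gcd(4,4,1) = 1

Coefficients: [4, 4, 1]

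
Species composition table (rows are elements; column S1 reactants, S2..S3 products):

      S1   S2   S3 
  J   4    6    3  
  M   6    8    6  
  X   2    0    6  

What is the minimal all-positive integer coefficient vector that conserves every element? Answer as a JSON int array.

Coefficients: [6, 3, 2]

J: 6·4 = 24 | 3·6+2·3 = 24
M: 6·6 = 36 | 3·8+2·6 = 36
X: 6·2 = 12 | 3·0+2·6 = 12
gcd(6,3,2) = 1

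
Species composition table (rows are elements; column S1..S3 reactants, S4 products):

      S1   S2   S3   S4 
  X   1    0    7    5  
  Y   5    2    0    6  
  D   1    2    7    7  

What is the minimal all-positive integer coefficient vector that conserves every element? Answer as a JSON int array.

X: 4·1+5·0+3·7 = 25 | 5·5 = 25
Y: 4·5+5·2+3·0 = 30 | 5·6 = 30
D: 4·1+5·2+3·7 = 35 | 5·7 = 35
gcd(4,5,3,5) = 1

Coefficients: [4, 5, 3, 5]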